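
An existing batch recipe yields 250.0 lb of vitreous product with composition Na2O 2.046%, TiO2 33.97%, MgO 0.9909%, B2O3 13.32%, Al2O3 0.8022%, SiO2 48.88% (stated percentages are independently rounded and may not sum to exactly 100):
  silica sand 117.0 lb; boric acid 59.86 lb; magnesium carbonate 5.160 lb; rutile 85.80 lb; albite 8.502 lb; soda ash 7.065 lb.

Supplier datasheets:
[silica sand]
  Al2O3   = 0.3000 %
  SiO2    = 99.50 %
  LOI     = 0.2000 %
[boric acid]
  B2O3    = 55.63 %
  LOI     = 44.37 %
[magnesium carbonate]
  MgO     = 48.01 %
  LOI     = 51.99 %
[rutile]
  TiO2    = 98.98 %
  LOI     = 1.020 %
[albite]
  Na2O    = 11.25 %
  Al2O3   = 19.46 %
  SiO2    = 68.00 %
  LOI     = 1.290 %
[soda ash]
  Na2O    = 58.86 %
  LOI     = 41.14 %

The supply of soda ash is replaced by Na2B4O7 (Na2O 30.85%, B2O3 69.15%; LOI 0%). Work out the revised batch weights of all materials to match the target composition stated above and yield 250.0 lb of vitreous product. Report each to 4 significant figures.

In-progress results are shown, rounded to four significant figures, between the steps — every computation runs at full float precision through every step — every reported number is rounded just once — the derived quantities (ignition loss, glass mass, totals, the six compositions, the yield) are computed using the weight values per 250.0 lb of glass in full float precision exactly as printed in the problem or answer text.
Oxide-by-oxide targets in 250.0 lb vitreous product:
  Na2O: 2.046% × 250.0 = 5.115 lb
  TiO2: 33.97% × 250.0 = 84.92 lb
  MgO: 0.9909% × 250.0 = 2.477 lb
  B2O3: 13.32% × 250.0 = 33.30 lb
  Al2O3: 0.8022% × 250.0 = 2.006 lb
  SiO2: 48.88% × 250.0 = 122.2 lb
A balance pass over the oxides, using the reported weights, for the quoted basis mass (delivered sums recover each target once rounding is allowed for):
  Na2O: 8.502·0.1125 + 13.48·0.3085 = 5.115 lb (target 5.115 lb)
  TiO2: 85.80·0.9898 = 84.92 lb (target 84.92 lb)
  MgO: 5.160·0.4801 = 2.477 lb (target 2.477 lb)
  B2O3: 43.10·0.5563 + 13.48·0.6915 = 33.30 lb (target 33.30 lb)
  Al2O3: 117.0·0.003000 + 8.502·0.1946 = 2.005 lb (target 2.006 lb)
  SiO2: 117.0·0.9950 + 8.502·0.6800 = 122.2 lb (target 122.2 lb)
Glass-mass bookkeeping: net batch after ignition = 250.0 lb (the Σ of target masses is 250.0 lb; against the stated basis, 250.0 lb — gaps are rounding artifacts).
Total batch = Σ batch = 273.0 lb; loss to ignition Σ batch·LOI = 23.02 lb; yield: glass divided by total = 91.57%.

Revised batch per 250.0 lb vitreous product:
  silica sand: 117.0 lb
  boric acid: 43.10 lb
  magnesium carbonate: 5.160 lb
  rutile: 85.80 lb
  albite: 8.502 lb
  Na2B4O7: 13.48 lb
Total batch = 273.0 lb; LOI loss = 23.02 lb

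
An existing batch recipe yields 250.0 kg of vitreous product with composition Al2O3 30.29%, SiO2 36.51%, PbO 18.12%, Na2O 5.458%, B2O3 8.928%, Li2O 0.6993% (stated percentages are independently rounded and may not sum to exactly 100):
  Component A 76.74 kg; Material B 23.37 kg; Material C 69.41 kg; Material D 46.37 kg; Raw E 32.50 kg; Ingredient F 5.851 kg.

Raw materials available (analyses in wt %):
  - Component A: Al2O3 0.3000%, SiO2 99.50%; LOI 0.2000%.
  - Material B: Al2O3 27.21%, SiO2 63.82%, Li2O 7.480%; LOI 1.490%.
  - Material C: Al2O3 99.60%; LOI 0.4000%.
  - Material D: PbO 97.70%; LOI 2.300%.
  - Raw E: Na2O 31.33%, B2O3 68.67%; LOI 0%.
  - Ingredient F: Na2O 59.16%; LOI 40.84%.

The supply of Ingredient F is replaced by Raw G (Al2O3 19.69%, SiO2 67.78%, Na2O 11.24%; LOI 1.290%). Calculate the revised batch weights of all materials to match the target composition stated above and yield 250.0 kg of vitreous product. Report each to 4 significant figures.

Intermediates are displayed, rounded to four significant digits, within the worked lines; all internal work runs at exact precision throughout; exactly one rounding is applied to every reported figure — the derived quantities (glass mass, totals, yield, six oxide percentages, LOI) are rebuilt from the batch weights on 250.0 kg of glass at full float precision precisely as stated by the question or the answer.
Per-oxide target masses for 250.0 kg vitreous product:
  Al2O3: 30.29% × 250.0 = 75.72 kg
  SiO2: 36.51% × 250.0 = 91.28 kg
  PbO: 18.12% × 250.0 = 45.30 kg
  Na2O: 5.458% × 250.0 = 13.64 kg
  B2O3: 8.928% × 250.0 = 22.32 kg
  Li2O: 0.6993% × 250.0 = 1.748 kg
Checking each oxide sum given the weights on record, per the basis as stated (target by target, the sums agree given rounding of the digits):
  Al2O3: 55.76·0.003000 + 23.37·0.2721 + 63.39·0.9960 + 30.80·0.1969 = 75.73 kg (target 75.72 kg)
  SiO2: 55.76·0.9950 + 23.37·0.6382 + 30.80·0.6778 = 91.27 kg (target 91.28 kg)
  PbO: 46.37·0.9770 = 45.30 kg (target 45.30 kg)
  Na2O: 32.50·0.3133 + 30.80·0.1124 = 13.64 kg (target 13.64 kg)
  B2O3: 32.50·0.6867 = 22.32 kg (target 22.32 kg)
  Li2O: 23.37·0.07480 = 1.748 kg (target 1.748 kg)
Glass-mass closure: Σ batch − LOI loss = 250.0 kg (the targets, summed, come to 250.0 kg; the stated basis being 250.0 kg — deltas are rounding alone).
Batch total: Σ batch = 252.2 kg; Σ batch·LOI gives LOI loss = 2.177 kg; yield: glass divided by total = 99.14%.

Revised batch per 250.0 kg vitreous product:
  Component A: 55.76 kg
  Material B: 23.37 kg
  Material C: 63.39 kg
  Material D: 46.37 kg
  Raw E: 32.50 kg
  Raw G: 30.80 kg
Total batch = 252.2 kg; LOI loss = 2.177 kg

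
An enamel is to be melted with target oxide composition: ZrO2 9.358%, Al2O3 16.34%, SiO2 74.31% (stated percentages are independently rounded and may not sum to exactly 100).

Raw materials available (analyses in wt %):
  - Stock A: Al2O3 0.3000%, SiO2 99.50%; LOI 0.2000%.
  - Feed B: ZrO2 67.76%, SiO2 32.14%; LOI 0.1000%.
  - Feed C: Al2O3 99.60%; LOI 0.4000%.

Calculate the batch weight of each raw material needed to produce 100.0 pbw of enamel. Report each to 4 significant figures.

All internal work runs at exact precision all the way through; intermediates are shown (rounded to four significant digits) when written out — every reported value sees exactly one rounding; derived quantities, including LOI, the yield, the totals, three oxide percentages, net glass mass, are computed using the weight values per 100.0 pbw of glass in exact precision, as they appear in question or answer.
Target oxide masses per 100.0 pbw enamel:
  ZrO2: 9.358% × 100.0 = 9.358 pbw
  Al2O3: 16.34% × 100.0 = 16.34 pbw
  SiO2: 74.31% × 100.0 = 74.31 pbw
Verifying the oxide balance from the weights as reported, at the basis given (summed amounts equal target values modulo rounding of the values):
  ZrO2: 13.81·0.6776 = 9.358 pbw (target 9.358 pbw)
  Al2O3: 70.22·0.003000 + 16.19·0.9960 = 16.34 pbw (target 16.34 pbw)
  SiO2: 70.22·0.9950 + 13.81·0.3214 = 74.31 pbw (target 74.31 pbw)
Glass-mass sanity pass: Σ batch − LOI loss = 100.0 pbw (the targets, summed, come to 100.0 pbw; basis as stated: 100.0 pbw — differing by rounding only).
Adding the batch up: Σ batch = 100.2 pbw; LOI loss = Σ batch·LOI = 0.2190 pbw; yield, glass over the total, = 99.78%.

Batch per 100.0 pbw enamel:
  Stock A: 70.22 pbw
  Feed B: 13.81 pbw
  Feed C: 16.19 pbw
Total batch = 100.2 pbw; LOI loss = 0.2190 pbw; yield = 99.78%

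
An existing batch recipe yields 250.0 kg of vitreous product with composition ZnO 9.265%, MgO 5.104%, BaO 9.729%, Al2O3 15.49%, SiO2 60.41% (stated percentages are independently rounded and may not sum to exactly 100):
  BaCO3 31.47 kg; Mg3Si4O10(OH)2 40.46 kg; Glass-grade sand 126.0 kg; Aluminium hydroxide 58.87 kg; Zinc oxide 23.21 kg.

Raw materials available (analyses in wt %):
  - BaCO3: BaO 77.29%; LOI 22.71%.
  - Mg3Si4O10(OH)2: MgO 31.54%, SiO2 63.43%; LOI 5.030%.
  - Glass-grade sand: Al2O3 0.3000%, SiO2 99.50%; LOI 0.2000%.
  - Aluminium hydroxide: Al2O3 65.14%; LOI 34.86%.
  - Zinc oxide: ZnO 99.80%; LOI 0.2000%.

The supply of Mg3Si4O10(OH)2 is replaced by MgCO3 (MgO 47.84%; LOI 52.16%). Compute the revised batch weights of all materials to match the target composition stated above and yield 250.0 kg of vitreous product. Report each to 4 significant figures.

Working values are shown rounded to 4 significant digits between the steps — full float precision is maintained end to end; every reported number is rounded once only. The derived quantities are re-derived in exact precision (net glass mass, LOI, five oxide percentages, the yield, the totals) from the weighed amounts at 250.0 kg of glass, as given in problem or answer.
Target oxide masses per 250.0 kg vitreous product:
  ZnO: 9.265% × 250.0 = 23.16 kg
  MgO: 5.104% × 250.0 = 12.76 kg
  BaO: 9.729% × 250.0 = 24.32 kg
  Al2O3: 15.49% × 250.0 = 38.72 kg
  SiO2: 60.41% × 250.0 = 151.0 kg
Per-oxide balance check working from each reported weight, against the basis in use (target by target, the sums agree within answer rounding):
  ZnO: 23.21·0.9980 = 23.16 kg (target 23.16 kg)
  MgO: 26.67·0.4784 = 12.76 kg (target 12.76 kg)
  BaO: 31.47·0.7729 = 24.32 kg (target 24.32 kg)
  Al2O3: 151.8·0.003000 + 58.75·0.6514 = 38.73 kg (target 38.72 kg)
  SiO2: 151.8·0.9950 = 151.0 kg (target 151.0 kg)
Glass-mass closure: whole batch net of LOI = 250.0 kg (targets for the oxides total 250.0 kg; basis as stated: 250.0 kg — differing by rounding only).
Total batch = Σ batch = 291.9 kg; Σ batch·LOI gives LOI loss = 41.89 kg; yield: glass divided by total = 85.65%.

Revised batch per 250.0 kg vitreous product:
  BaCO3: 31.47 kg
  MgCO3: 26.67 kg
  Glass-grade sand: 151.8 kg
  Aluminium hydroxide: 58.75 kg
  Zinc oxide: 23.21 kg
Total batch = 291.9 kg; LOI loss = 41.89 kg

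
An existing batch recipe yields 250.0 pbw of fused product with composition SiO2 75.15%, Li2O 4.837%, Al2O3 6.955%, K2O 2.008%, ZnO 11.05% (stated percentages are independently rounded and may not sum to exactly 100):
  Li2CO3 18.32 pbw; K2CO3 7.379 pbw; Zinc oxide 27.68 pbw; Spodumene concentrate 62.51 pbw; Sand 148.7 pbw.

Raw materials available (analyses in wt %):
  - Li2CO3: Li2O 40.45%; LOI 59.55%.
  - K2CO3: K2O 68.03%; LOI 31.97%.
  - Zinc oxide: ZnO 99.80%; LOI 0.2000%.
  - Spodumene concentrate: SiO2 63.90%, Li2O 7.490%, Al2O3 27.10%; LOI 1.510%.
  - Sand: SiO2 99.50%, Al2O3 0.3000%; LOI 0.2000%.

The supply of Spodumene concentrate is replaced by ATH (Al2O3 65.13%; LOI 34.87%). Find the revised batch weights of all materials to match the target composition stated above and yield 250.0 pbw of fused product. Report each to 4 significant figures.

The intermediate values appear rounded to four significant figures in the working — each numeric step holds exact precision throughout; exactly one rounding lands on every reported result; all derived quantities (yield, the totals, ignition loss, net glass mass, five oxide percentages) are carried in full float precision from the weighed amounts on 250.0 pbw of glass precisely as stated by the question or the answer.
Target oxide masses per 250.0 pbw fused product:
  SiO2: 75.15% × 250.0 = 187.9 pbw
  Li2O: 4.837% × 250.0 = 12.09 pbw
  Al2O3: 6.955% × 250.0 = 17.39 pbw
  K2O: 2.008% × 250.0 = 5.020 pbw
  ZnO: 11.05% × 250.0 = 27.62 pbw
Verifying the oxide balance from the weights as reported, at the basis given (sum by sum, the targets are met within answer rounding):
  SiO2: 188.8·0.9950 = 187.9 pbw (target 187.9 pbw)
  Li2O: 29.89·0.4045 = 12.09 pbw (target 12.09 pbw)
  Al2O3: 25.83·0.6513 + 188.8·0.003000 = 17.39 pbw (target 17.39 pbw)
  K2O: 7.379·0.6803 = 5.020 pbw (target 5.020 pbw)
  ZnO: 27.68·0.9980 = 27.62 pbw (target 27.62 pbw)
Glass-mass bookkeeping: Σ batch − LOI loss = 250.0 pbw (the Σ of target masses is 250.0 pbw; basis as stated: 250.0 pbw — deltas are rounding alone).
Whole-batch sum: Σ batch = 279.6 pbw; Σ batch·LOI gives LOI loss = 29.60 pbw; yield = glass ÷ total batch = 89.41%.

Revised batch per 250.0 pbw fused product:
  Li2CO3: 29.89 pbw
  K2CO3: 7.379 pbw
  Zinc oxide: 27.68 pbw
  ATH: 25.83 pbw
  Sand: 188.8 pbw
Total batch = 279.6 pbw; LOI loss = 29.60 pbw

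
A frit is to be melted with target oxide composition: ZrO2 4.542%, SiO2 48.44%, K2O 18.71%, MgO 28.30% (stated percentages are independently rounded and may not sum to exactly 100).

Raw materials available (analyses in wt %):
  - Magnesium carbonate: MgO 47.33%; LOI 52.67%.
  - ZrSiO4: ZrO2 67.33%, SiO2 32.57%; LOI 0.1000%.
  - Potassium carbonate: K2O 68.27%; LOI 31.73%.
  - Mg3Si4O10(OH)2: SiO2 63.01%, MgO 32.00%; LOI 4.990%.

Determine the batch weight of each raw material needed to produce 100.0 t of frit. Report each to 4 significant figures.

Mid-chain values are displayed, rounded to 4 significant digits, in the printout. Every computation holds full float precision through every step. Each reported figure takes a single rounding — the derived quantities (ignition loss, glass mass, four oxide percentages, yield, the totals) are recomputed in exact precision starting from the weights at 100.0 t of glass, as given in problem or answer.
Target oxide masses per 100.0 t frit:
  ZrO2: 4.542% × 100.0 = 4.542 t
  SiO2: 48.44% × 100.0 = 48.44 t
  K2O: 18.71% × 100.0 = 18.71 t
  MgO: 28.30% × 100.0 = 28.30 t
Oxide-by-oxide audit on the weights just shown, for the quoted basis mass (target by target, the sums agree once rounding is allowed for):
  ZrO2: 6.746·0.6733 = 4.542 t (target 4.542 t)
  SiO2: 6.746·0.3257 + 73.39·0.6301 = 48.44 t (target 48.44 t)
  K2O: 27.41·0.6827 = 18.71 t (target 18.71 t)
  MgO: 10.17·0.4733 + 73.39·0.3200 = 28.30 t (target 28.30 t)
The glass-mass cross-check: the batch minus its LOI: 99.99 t (the targets, summed, come to 99.99 t; versus the stated basis of 100.0 t — deltas are rounding alone).
Total batch = Σ batch = 117.7 t; ignition loss, Σ(batch × LOI) = 17.72 t; the yield ratio, glass ÷ batch: 84.94%.

Batch per 100.0 t frit:
  Magnesium carbonate: 10.17 t
  ZrSiO4: 6.746 t
  Potassium carbonate: 27.41 t
  Mg3Si4O10(OH)2: 73.39 t
Total batch = 117.7 t; LOI loss = 17.72 t; yield = 84.94%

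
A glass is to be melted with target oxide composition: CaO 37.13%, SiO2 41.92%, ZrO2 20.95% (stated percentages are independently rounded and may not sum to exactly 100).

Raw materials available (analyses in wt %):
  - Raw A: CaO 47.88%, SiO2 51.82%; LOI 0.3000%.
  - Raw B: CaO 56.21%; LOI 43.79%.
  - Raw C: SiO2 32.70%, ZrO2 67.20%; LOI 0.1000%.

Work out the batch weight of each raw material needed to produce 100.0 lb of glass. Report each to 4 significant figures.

All internal work runs at full float precision throughout. Working values are shown rounded to four significant digits within the worked lines. A single rounding finalizes each reported result — derived quantities (the yield, glass mass, ignition loss, totals, three oxide percentages) are re-derived starting from the weights on 100.0 lb of glass at exact precision, as given in question or answer.
Per-oxide target masses for 100.0 lb glass:
  CaO: 37.13% × 100.0 = 37.13 lb
  SiO2: 41.92% × 100.0 = 41.92 lb
  ZrO2: 20.95% × 100.0 = 20.95 lb
Per-oxide balance check per the reported batch figures, for the quoted basis mass (oxide sums agree with the targets within answer rounding):
  CaO: 61.22·0.4788 + 13.91·0.5621 = 37.13 lb (target 37.13 lb)
  SiO2: 61.22·0.5182 + 31.18·0.3270 = 41.92 lb (target 41.92 lb)
  ZrO2: 31.18·0.6720 = 20.95 lb (target 20.95 lb)
Consistency of the glass mass: whole batch net of LOI = 100.0 lb (summing oxide targets gives 100.0 lb; versus the stated basis of 100.0 lb — rounding explains the deltas).
Whole-batch sum: Σ batch = 106.3 lb; Σ batch·LOI gives LOI loss = 6.306 lb; yield = glass ÷ total batch = 94.07%.

Batch per 100.0 lb glass:
  Raw A: 61.22 lb
  Raw B: 13.91 lb
  Raw C: 31.18 lb
Total batch = 106.3 lb; LOI loss = 6.306 lb; yield = 94.07%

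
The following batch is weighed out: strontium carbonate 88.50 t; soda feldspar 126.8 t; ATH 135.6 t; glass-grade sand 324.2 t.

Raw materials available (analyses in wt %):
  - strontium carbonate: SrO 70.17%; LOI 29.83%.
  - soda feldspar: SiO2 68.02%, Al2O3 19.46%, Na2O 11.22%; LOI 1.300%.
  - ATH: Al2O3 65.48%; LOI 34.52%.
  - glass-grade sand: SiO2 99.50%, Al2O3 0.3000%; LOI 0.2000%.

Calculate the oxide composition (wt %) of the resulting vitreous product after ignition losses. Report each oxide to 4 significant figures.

Glass mass = 599.6 t (batch 675.1 − LOI 75.51).
Composition: SiO2 68.18%, SrO 10.36%, Al2O3 19.09%, Na2O 2.373%

All arithmetic holds full float precision at all times; the intermediate values appear (rounded to four significant digits) alongside each step — each reported result takes a single rounding; all derived quantities are re-derived starting from the weights on 599.6 t of glass at full float precision (the totals, ignition loss, the four compositions, the yield, glass mass) as set out in the problem or the answer.
Delivered oxide masses:
  SiO2: 126.8·0.6802 + 324.2·0.9950 = 408.8 t
  SrO: 88.50·0.7017 = 62.10 t
  Al2O3: 126.8·0.1946 + 135.6·0.6548 + 324.2·0.003000 = 114.4 t
  Na2O: 126.8·0.1122 = 14.23 t
LOI: 88.50·0.2983 + 126.8·0.01300 + 135.6·0.3452 + 324.2·0.002000 = 75.51 t
Glass = total batch minus LOI = 675.1 − 75.51 = 599.6 t (the oxide masses sum to this)
percent share: oxide ÷ glass, ×100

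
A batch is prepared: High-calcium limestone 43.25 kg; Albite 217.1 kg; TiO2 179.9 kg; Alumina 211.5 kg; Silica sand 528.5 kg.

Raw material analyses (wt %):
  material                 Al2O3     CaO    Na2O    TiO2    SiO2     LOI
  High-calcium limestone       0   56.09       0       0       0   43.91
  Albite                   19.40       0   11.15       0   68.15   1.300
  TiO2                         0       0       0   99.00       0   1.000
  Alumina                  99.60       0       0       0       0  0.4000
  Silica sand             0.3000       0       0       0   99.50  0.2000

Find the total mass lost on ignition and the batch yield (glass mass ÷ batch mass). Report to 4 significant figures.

LOI loss = 25.52 kg; glass = 1155 kg; yield = 97.84%

The intermediate values are displayed, with 4-significant-digit rounding, within the worked lines; all arithmetic keeps full float precision at all times; each reported number is rounded exactly once; the derived quantities are re-derived at full precision (ignition loss, glass mass, the yield, the totals, the five compositions) starting from the weights at 1155 kg of glass, precisely as stated by the question or the answer.
Per-material ignition loss:
  High-calcium limestone: 43.25 × 0.4391 = 18.99 kg
  Albite: 217.1 × 0.01300 = 2.822 kg
  TiO2: 179.9 × 0.01000 = 1.799 kg
  Alumina: 211.5 × 0.004000 = 0.8460 kg
  Silica sand: 528.5 × 0.002000 = 1.057 kg
Total LOI = 25.52 kg
Glass = batch − LOI = 1180 − 25.52 = 1155 kg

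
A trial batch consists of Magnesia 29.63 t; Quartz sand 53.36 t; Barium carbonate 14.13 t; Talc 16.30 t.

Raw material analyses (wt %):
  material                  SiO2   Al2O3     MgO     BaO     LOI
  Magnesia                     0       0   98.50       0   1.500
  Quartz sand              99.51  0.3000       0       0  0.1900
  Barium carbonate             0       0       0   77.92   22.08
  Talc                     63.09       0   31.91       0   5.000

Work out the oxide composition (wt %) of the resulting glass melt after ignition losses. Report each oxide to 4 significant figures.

Glass mass = 108.9 t (batch 113.4 − LOI 4.481).
Composition: SiO2 58.18%, Al2O3 0.1469%, MgO 31.57%, BaO 10.11%

Values along the way are printed (rounded to four significant figures) in the working. Every computation carries full float precision in all steps. Every reported result is rounded a single time; all derived quantities are rebuilt at full precision (ignition loss, four oxide percentages, net glass mass, yield, the totals) using the weight values at 108.9 t of glass exactly as shown in problem or answer.
Delivered oxide masses:
  SiO2: 53.36·0.9951 + 16.30·0.6309 = 63.38 t
  Al2O3: 53.36·0.003000 = 0.1601 t
  MgO: 29.63·0.9850 + 16.30·0.3191 = 34.39 t
  BaO: 14.13·0.7792 = 11.01 t
LOI: 29.63·0.01500 + 53.36·0.001900 + 14.13·0.2208 + 16.30·0.05000 = 4.481 t
Resulting glass, batch − LOI: 113.4 − 4.481 = 108.9 t (= the summed oxide contributions)
wt % = 100 × oxide mass / glass mass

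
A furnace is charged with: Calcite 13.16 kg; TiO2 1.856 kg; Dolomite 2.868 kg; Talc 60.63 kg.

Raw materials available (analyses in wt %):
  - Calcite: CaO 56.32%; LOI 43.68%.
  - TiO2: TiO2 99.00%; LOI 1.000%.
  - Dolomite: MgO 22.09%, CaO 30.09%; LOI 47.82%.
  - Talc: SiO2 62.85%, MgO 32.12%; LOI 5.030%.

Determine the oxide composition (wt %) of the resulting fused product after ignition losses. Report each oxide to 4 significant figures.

Glass mass = 68.33 kg (batch 78.51 − LOI 10.19).
Composition: SiO2 55.77%, TiO2 2.689%, MgO 29.43%, CaO 12.11%

Every computation maintains full precision in all steps — working values are printed, rounded to four significant digits, as written; each reported value is rounded only once — the derived quantities, including net glass mass, totals, four oxide percentages, the yield, ignition loss, are rebuilt from the weighed amounts for 68.33 kg of glass at full float precision, exactly as printed in the problem or the answer.
What the batch supplies per oxide:
  SiO2: 60.63·0.6285 = 38.11 kg
  TiO2: 1.856·0.9900 = 1.837 kg
  MgO: 2.868·0.2209 + 60.63·0.3212 = 20.11 kg
  CaO: 13.16·0.5632 + 2.868·0.3009 = 8.275 kg
LOI: 13.16·0.4368 + 1.856·0.01000 + 2.868·0.4782 + 60.63·0.05030 = 10.19 kg
batch − LOI leaves glass = 78.51 − 10.19 = 68.33 kg (the oxide masses sum to this)
percent by weight: oxide/glass ×100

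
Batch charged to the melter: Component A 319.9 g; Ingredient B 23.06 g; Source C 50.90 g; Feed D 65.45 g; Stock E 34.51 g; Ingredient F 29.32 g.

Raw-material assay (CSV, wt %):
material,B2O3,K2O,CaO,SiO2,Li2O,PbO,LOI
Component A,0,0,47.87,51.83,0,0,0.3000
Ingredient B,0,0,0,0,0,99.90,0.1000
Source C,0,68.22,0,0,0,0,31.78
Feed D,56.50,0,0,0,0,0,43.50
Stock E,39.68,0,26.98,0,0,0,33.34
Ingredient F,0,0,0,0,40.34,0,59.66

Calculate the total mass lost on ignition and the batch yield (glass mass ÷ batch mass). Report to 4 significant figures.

LOI loss = 74.63 g; glass = 448.5 g; yield = 85.73%

Working values appear rounded to four significant figures at each printed step — all arithmetic carries full precision throughout — every reported result receives exactly one rounding — all derived quantities (glass mass, the yield, six oxide percentages, ignition loss, totals) are rebuilt in full precision from the batch weights for 448.5 g of glass, as they appear in question or answer.
Ignition loss by material:
  Component A: 319.9 × 0.003000 = 0.9597 g
  Ingredient B: 23.06 × 0.001000 = 0.02306 g
  Source C: 50.90 × 0.3178 = 16.18 g
  Feed D: 65.45 × 0.4350 = 28.47 g
  Stock E: 34.51 × 0.3334 = 11.51 g
  Ingredient F: 29.32 × 0.5966 = 17.49 g
Total LOI = 74.63 g
Glass = batch − LOI = 523.1 − 74.63 = 448.5 g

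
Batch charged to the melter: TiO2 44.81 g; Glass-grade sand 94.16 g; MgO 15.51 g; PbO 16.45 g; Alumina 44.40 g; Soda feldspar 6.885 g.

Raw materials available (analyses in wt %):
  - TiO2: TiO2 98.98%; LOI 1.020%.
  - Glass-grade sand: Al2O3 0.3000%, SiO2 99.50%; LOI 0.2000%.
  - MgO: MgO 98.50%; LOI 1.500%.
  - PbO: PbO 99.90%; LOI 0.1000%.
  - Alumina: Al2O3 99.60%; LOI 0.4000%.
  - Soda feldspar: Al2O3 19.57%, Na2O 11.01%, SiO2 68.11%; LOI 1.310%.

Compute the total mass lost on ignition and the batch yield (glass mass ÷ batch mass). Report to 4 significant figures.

LOI loss = 1.162 g; glass = 221.1 g; yield = 99.48%

The intermediate values are printed rounded to 4 significant figures as written — the working math maintains exact precision in all steps; every reported value is rounded once only. Derived quantities (the six compositions, yield, net glass mass, LOI, the totals) are rebuilt starting from the weights at 221.1 g of glass at full precision, as they appear in problem or answer.
Ignition loss by material:
  TiO2: 44.81 × 0.01020 = 0.4571 g
  Glass-grade sand: 94.16 × 0.002000 = 0.1883 g
  MgO: 15.51 × 0.01500 = 0.2326 g
  PbO: 16.45 × 0.001000 = 0.01645 g
  Alumina: 44.40 × 0.004000 = 0.1776 g
  Soda feldspar: 6.885 × 0.01310 = 0.09019 g
Total LOI = 1.162 g
Glass = batch − LOI = 222.2 − 1.162 = 221.1 g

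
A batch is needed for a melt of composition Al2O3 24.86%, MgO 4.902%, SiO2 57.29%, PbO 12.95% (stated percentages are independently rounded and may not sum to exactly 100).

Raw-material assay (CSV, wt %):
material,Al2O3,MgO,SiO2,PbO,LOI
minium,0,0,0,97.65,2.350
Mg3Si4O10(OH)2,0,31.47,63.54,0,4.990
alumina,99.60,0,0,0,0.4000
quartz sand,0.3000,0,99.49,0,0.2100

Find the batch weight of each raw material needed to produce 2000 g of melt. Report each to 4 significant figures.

Exact precision is held throughout — working values are displayed (rounded to four significant digits) in the printout — a single rounding finalizes each reported figure. Derived quantities, including four oxide percentages, the totals, glass mass, LOI, the yield, are rebuilt using the weight values per 2000 g of glass at full precision, as set out in the question or the answer.
Target oxide masses per 2000 g melt:
  Al2O3: 24.86% × 2000 = 497.2 g
  MgO: 4.902% × 2000 = 98.04 g
  SiO2: 57.29% × 2000 = 1146 g
  PbO: 12.95% × 2000 = 259.0 g
Sums-versus-targets review applying the batch weights above, on the stated basis (each sum matches its target mass net of answer rounding effects):
  Al2O3: 496.3·0.9960 + 952.7·0.003000 = 497.2 g (target 497.2 g)
  MgO: 311.5·0.3147 = 98.03 g (target 98.04 g)
  SiO2: 311.5·0.6354 + 952.7·0.9949 = 1146 g (target 1146 g)
  PbO: 265.2·0.9765 = 259.0 g (target 259.0 g)
Glass-mass bookkeeping: Σ batch − LOI loss = 2000 g (the targets, summed, come to 2000 g; versus the stated basis of 2000 g — differing by rounding only).
Total batch = Σ batch = 2026 g; LOI loss = Σ batch·LOI = 25.76 g; yield, glass over the total, = 98.73%.

Batch per 2000 g melt:
  minium: 265.2 g
  Mg3Si4O10(OH)2: 311.5 g
  alumina: 496.3 g
  quartz sand: 952.7 g
Total batch = 2026 g; LOI loss = 25.76 g; yield = 98.73%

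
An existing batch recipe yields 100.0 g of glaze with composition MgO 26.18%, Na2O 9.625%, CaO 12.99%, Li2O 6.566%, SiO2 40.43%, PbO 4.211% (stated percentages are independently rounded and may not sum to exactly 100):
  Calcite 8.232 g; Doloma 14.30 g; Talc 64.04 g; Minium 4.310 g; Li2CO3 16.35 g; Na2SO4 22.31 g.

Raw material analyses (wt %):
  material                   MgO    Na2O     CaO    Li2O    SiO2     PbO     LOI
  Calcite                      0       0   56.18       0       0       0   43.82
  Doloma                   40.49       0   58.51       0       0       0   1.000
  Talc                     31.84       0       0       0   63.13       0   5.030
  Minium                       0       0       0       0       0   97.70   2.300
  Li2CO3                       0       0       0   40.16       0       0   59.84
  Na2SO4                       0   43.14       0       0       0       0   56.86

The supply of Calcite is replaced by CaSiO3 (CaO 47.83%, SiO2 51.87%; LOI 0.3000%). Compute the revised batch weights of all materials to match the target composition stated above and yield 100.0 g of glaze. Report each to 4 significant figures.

Revised batch per 100.0 g glaze:
  CaSiO3: 5.401 g
  Doloma: 17.79 g
  Talc: 59.61 g
  Minium: 4.310 g
  Li2CO3: 16.35 g
  Na2SO4: 22.31 g
Total batch = 125.8 g; LOI loss = 25.76 g

Working values appear (rounded to four significant figures) as written — every computation keeps exact precision end to end; each reported figure is rounded only once. Derived quantities, including the yield, the six compositions, ignition loss, totals, net glass mass, are carried from the weighed amounts for 100.0 g of glass in full float precision as written in the problem or the answer.
Oxide mass targets, per 100.0 g glaze:
  MgO: 26.18% × 100.0 = 26.18 g
  Na2O: 9.625% × 100.0 = 9.625 g
  CaO: 12.99% × 100.0 = 12.99 g
  Li2O: 6.566% × 100.0 = 6.566 g
  SiO2: 40.43% × 100.0 = 40.43 g
  PbO: 4.211% × 100.0 = 4.211 g
Sums-versus-targets review on the weights just shown, under the basis named above (summed amounts equal target values once rounding is allowed for):
  MgO: 17.79·0.4049 + 59.61·0.3184 = 26.18 g (target 26.18 g)
  Na2O: 22.31·0.4314 = 9.625 g (target 9.625 g)
  CaO: 5.401·0.4783 + 17.79·0.5851 = 12.99 g (target 12.99 g)
  Li2O: 16.35·0.4016 = 6.566 g (target 6.566 g)
  SiO2: 5.401·0.5187 + 59.61·0.6313 = 40.43 g (target 40.43 g)
  PbO: 4.310·0.9770 = 4.211 g (target 4.211 g)
Consistency of the glass mass: total batch − LOI = 100.0 g (oxide target masses add up to 100.0 g; with the basis standing at 100.0 g — any gap is answer rounding).
Adding the batch up: Σ batch = 125.8 g; ignition loss, Σ(batch × LOI) = 25.76 g; yield: glass divided by total = 79.52%.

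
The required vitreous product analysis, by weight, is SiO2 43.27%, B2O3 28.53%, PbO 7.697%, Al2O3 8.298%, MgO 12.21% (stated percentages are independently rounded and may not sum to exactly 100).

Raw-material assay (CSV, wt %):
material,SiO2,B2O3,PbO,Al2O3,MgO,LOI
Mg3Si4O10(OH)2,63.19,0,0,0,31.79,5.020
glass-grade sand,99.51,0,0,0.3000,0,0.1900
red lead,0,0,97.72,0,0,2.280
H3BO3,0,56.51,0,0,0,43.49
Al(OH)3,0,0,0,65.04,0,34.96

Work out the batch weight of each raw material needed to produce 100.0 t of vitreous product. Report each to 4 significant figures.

In-progress results appear, with 4-significant-figure rounding, at each printed step; all internal work keeps exact precision in all steps — each reported result takes a single rounding — derived quantities, which include net glass mass, the totals, five oxide percentages, the yield, ignition loss, are re-derived at full precision, precisely as stated by the question or the answer, starting from the weights at 100.0 t of glass.
Per-oxide target masses for 100.0 t vitreous product:
  SiO2: 43.27% × 100.0 = 43.27 t
  B2O3: 28.53% × 100.0 = 28.53 t
  PbO: 7.697% × 100.0 = 7.697 t
  Al2O3: 8.298% × 100.0 = 8.298 t
  MgO: 12.21% × 100.0 = 12.21 t
Checking each oxide sum using the reported weights, on the stated basis (every target is met by its sum once rounding is allowed for):
  SiO2: 38.41·0.6319 + 19.09·0.9951 = 43.27 t (target 43.27 t)
  B2O3: 50.49·0.5651 = 28.53 t (target 28.53 t)
  PbO: 7.877·0.9772 = 7.697 t (target 7.697 t)
  Al2O3: 19.09·0.003000 + 12.67·0.6504 = 8.298 t (target 8.298 t)
  MgO: 38.41·0.3179 = 12.21 t (target 12.21 t)
Glass-mass closure: batch total minus LOI = 100.0 t (per-oxide target masses sum to 100.0 t; versus the stated basis of 100.0 t — any gap is answer rounding).
Whole-batch sum: Σ batch = 128.5 t; LOI removed, Σ of batch·LOI: 28.53 t; yield: glass divided by total = 77.80%.

Batch per 100.0 t vitreous product:
  Mg3Si4O10(OH)2: 38.41 t
  glass-grade sand: 19.09 t
  red lead: 7.877 t
  H3BO3: 50.49 t
  Al(OH)3: 12.67 t
Total batch = 128.5 t; LOI loss = 28.53 t; yield = 77.80%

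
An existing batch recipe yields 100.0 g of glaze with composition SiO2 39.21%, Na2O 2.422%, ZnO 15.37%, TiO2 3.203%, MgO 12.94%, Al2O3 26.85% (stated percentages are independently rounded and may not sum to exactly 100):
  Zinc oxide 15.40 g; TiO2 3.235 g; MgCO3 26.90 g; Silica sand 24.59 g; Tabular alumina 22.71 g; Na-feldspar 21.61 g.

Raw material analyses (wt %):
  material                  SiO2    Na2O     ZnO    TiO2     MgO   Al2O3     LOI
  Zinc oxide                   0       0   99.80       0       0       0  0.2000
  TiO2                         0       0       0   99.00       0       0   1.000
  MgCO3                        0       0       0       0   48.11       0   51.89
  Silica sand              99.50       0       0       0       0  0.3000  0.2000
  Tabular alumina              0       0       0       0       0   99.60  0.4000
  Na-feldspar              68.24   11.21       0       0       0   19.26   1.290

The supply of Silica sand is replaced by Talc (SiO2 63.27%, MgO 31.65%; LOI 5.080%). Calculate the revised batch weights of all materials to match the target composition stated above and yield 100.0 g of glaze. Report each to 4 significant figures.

Full precision is kept at all times. Mid-chain values are printed, rounded to four significant digits, within the worked lines; a single rounding produces each reported number — all derived quantities, which include yield, the six compositions, the totals, glass mass, LOI, are carried in exact precision, as they appear in the question or the answer, from the weighed amounts per 100.0 g of glass.
Target masses of each oxide per 100.0 g glaze:
  SiO2: 39.21% × 100.0 = 39.21 g
  Na2O: 2.422% × 100.0 = 2.422 g
  ZnO: 15.37% × 100.0 = 15.37 g
  TiO2: 3.203% × 100.0 = 3.203 g
  MgO: 12.94% × 100.0 = 12.94 g
  Al2O3: 26.85% × 100.0 = 26.85 g
Mass-balance tally per oxide from the weights as reported, under the basis named above (sums match the target masses within answer rounding):
  SiO2: 38.67·0.6327 + 21.61·0.6824 = 39.21 g (target 39.21 g)
  Na2O: 21.61·0.1121 = 2.422 g (target 2.422 g)
  ZnO: 15.40·0.9980 = 15.37 g (target 15.37 g)
  TiO2: 3.235·0.9900 = 3.203 g (target 3.203 g)
  MgO: 1.457·0.4811 + 38.67·0.3165 = 12.94 g (target 12.94 g)
  Al2O3: 22.78·0.9960 + 21.61·0.1926 = 26.85 g (target 26.85 g)
Glass-mass closure: batch total minus LOI = 100.0 g (the targets, summed, come to 100.0 g; stated basis 100.0 g — rounding explains the deltas).
Whole-batch sum: Σ batch = 103.2 g; Σ batch·LOI gives LOI loss = 3.154 g; as yield: glass ÷ batch → 96.94%.

Revised batch per 100.0 g glaze:
  Zinc oxide: 15.40 g
  TiO2: 3.235 g
  MgCO3: 1.457 g
  Talc: 38.67 g
  Tabular alumina: 22.78 g
  Na-feldspar: 21.61 g
Total batch = 103.2 g; LOI loss = 3.154 g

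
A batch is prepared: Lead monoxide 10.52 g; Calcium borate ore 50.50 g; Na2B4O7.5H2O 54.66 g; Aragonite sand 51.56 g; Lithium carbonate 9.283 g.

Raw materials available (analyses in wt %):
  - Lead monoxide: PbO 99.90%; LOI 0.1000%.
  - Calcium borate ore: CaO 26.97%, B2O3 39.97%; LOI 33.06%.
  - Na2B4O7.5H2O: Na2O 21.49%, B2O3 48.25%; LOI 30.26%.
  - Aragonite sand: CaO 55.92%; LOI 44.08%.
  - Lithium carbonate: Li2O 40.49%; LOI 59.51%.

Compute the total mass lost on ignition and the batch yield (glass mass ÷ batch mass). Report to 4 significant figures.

The whole derivation holds full precision through every step; the intermediate values appear, rounded to four significant digits, alongside each step — every reported result includes exactly one rounding — the derived quantities are computed in full float precision (ignition loss, five oxide percentages, the totals, net glass mass, yield) from the weighed amounts for 115.0 g of glass, exactly as printed in the problem or the answer.
LOI of each material in turn:
  Lead monoxide: 10.52 × 0.001000 = 0.01052 g
  Calcium borate ore: 50.50 × 0.3306 = 16.70 g
  Na2B4O7.5H2O: 54.66 × 0.3026 = 16.54 g
  Aragonite sand: 51.56 × 0.4408 = 22.73 g
  Lithium carbonate: 9.283 × 0.5951 = 5.524 g
Total LOI = 61.50 g
Glass = batch − LOI = 176.5 − 61.50 = 115.0 g

LOI loss = 61.50 g; glass = 115.0 g; yield = 65.16%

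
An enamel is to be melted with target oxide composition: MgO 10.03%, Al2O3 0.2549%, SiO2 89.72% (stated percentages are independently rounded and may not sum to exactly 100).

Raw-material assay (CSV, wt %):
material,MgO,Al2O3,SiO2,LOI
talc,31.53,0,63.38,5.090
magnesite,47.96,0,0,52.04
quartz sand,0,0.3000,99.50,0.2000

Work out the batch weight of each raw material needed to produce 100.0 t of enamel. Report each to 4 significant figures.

Each numeric step carries exact precision at every stage. Values along the way are displayed, with 4-significant-figure rounding, within the worked lines — a single rounding yields every reported result. Derived quantities (the totals, yield, glass mass, LOI, the three compositions) are re-derived from the weighed amounts on 100.0 t of glass in full float precision as given in the question or the answer.
The oxide mass targets at 100.0 t enamel:
  MgO: 10.03% × 100.0 = 10.03 t
  Al2O3: 0.2549% × 100.0 = 0.2549 t
  SiO2: 89.72% × 100.0 = 89.72 t
Oxide-by-oxide audit working from each reported weight, under the basis named above (sums match the target masses modulo rounding of the values):
  MgO: 8.170·0.3153 + 15.54·0.4796 = 10.03 t (target 10.03 t)
  Al2O3: 84.97·0.003000 = 0.2549 t (target 0.2549 t)
  SiO2: 8.170·0.6338 + 84.97·0.9950 = 89.72 t (target 89.72 t)
Glass-mass closure: net batch after ignition = 100.0 t (per-oxide target masses sum to 100.0 t; basis as stated: 100.0 t — any gap is answer rounding).
Adding the batch up: Σ batch = 108.7 t; loss to ignition Σ batch·LOI = 8.673 t; the yield ratio, glass ÷ batch: 92.02%.

Batch per 100.0 t enamel:
  talc: 8.170 t
  magnesite: 15.54 t
  quartz sand: 84.97 t
Total batch = 108.7 t; LOI loss = 8.673 t; yield = 92.02%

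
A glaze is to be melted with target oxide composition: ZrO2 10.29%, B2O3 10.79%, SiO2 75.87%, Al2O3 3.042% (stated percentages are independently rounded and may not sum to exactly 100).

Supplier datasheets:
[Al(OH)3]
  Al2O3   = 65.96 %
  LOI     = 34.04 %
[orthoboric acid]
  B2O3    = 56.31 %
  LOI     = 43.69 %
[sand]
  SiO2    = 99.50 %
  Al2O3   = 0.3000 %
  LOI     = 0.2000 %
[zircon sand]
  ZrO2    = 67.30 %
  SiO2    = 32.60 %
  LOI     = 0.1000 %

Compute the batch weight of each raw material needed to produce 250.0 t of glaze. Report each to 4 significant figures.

Batch per 250.0 t glaze:
  Al(OH)3: 10.72 t
  orthoboric acid: 47.90 t
  sand: 178.1 t
  zircon sand: 38.22 t
Total batch = 274.9 t; LOI loss = 24.97 t; yield = 90.92%

The working math maintains exact precision at all times; mid-chain values are displayed, with 4-significant-figure rounding, within the worked lines — every reported result is rounded just once; the derived quantities, including totals, the four compositions, the yield, ignition loss, glass mass, are rebuilt from the batch weights for 250.0 t of glass at full precision, as quoted within problem or answer.
Per-oxide target masses for 250.0 t glaze:
  ZrO2: 10.29% × 250.0 = 25.72 t
  B2O3: 10.79% × 250.0 = 26.98 t
  SiO2: 75.87% × 250.0 = 189.7 t
  Al2O3: 3.042% × 250.0 = 7.605 t
Oxide-by-oxide audit from the weights as reported, against the basis in use (each sum matches its target mass exact up to rounding of places):
  ZrO2: 38.22·0.6730 = 25.72 t (target 25.72 t)
  B2O3: 47.90·0.5631 = 26.97 t (target 26.98 t)
  SiO2: 178.1·0.9950 + 38.22·0.3260 = 189.7 t (target 189.7 t)
  Al2O3: 10.72·0.6596 + 178.1·0.003000 = 7.605 t (target 7.605 t)
The glass-mass cross-check: total batch − LOI = 250.0 t (summing oxide targets gives 250.0 t; against the stated basis, 250.0 t — a pure rounding effect).
Batch grand total — Σ batch = 274.9 t; Σ batch·LOI gives LOI loss = 24.97 t; glass ÷ batch gives a yield of 90.92%.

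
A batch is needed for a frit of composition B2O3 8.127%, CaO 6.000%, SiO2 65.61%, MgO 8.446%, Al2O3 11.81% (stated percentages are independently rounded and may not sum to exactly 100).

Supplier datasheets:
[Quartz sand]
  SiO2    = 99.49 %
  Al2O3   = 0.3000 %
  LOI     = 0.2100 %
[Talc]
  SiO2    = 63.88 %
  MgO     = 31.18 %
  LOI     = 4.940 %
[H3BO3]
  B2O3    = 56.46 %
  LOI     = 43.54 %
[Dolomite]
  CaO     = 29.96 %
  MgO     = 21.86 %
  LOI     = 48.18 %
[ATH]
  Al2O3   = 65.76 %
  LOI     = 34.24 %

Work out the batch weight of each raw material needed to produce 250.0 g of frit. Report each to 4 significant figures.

Full precision is held from start to finish — intermediates are printed, rounded to 4 significant figures, within the worked lines. Each reported value is rounded once only; all derived quantities are computed at full precision (glass mass, the totals, five oxide percentages, LOI, yield) using the weight values on 250.0 g of glass, as quoted within the problem or answer text.
Oxide-by-oxide targets in 250.0 g frit:
  B2O3: 8.127% × 250.0 = 20.32 g
  CaO: 6.000% × 250.0 = 15.00 g
  SiO2: 65.61% × 250.0 = 164.0 g
  MgO: 8.446% × 250.0 = 21.12 g
  Al2O3: 11.81% × 250.0 = 29.52 g
Sums-versus-targets review applying the batch weights above, relative to the basis at hand (delivered sums recover each target inside rounding margins):
  B2O3: 35.99·0.5646 = 20.32 g (target 20.32 g)
  CaO: 50.07·0.2996 = 15.00 g (target 15.00 g)
  SiO2: 143.9·0.9949 + 32.62·0.6388 = 164.0 g (target 164.0 g)
  MgO: 32.62·0.3118 + 50.07·0.2186 = 21.12 g (target 21.12 g)
  Al2O3: 143.9·0.003000 + 44.24·0.6576 = 29.52 g (target 29.52 g)
Consistency of the glass mass: net batch after ignition = 250.0 g (targets for the oxides total 250.0 g; stated basis 250.0 g — gaps are rounding artifacts).
Total batch = Σ batch = 306.8 g; loss to ignition Σ batch·LOI = 56.86 g; as yield: glass ÷ batch → 81.47%.

Batch per 250.0 g frit:
  Quartz sand: 143.9 g
  Talc: 32.62 g
  H3BO3: 35.99 g
  Dolomite: 50.07 g
  ATH: 44.24 g
Total batch = 306.8 g; LOI loss = 56.86 g; yield = 81.47%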